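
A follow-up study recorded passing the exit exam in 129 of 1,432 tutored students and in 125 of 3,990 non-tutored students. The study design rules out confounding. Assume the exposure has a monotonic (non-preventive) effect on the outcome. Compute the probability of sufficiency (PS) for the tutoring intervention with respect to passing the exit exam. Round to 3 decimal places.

PS ≈ 0.061

p₁ = P(outcome | exposed) = 129/1432 = 0.090084
p₀ = P(outcome | unexposed) = 125/3990 = 0.031328
Under exogeneity and monotonicity, PS = (p₁ − p₀) / (1 − p₀).
PS = (0.090084 − 0.031328) / (1 − 0.031328) = 0.058755 / 0.96867 ≈ 0.0607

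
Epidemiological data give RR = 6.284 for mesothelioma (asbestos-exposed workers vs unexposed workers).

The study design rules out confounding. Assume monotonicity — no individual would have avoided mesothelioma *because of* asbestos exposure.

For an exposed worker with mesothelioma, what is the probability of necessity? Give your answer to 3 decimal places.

PN ≈ 0.841

Under exogeneity and monotonicity, PN = (RR − 1) / RR = 1 − 1/RR.
PN = (6.284 − 1) / 6.284 = 5.284 / 6.284 ≈ 0.8409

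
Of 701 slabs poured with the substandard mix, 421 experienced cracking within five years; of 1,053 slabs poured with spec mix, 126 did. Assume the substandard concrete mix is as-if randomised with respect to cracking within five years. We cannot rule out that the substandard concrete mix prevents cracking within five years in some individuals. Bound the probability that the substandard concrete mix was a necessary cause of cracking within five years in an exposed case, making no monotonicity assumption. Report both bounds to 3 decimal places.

p₁ = P(outcome | exposed) = 421/701 = 0.60057
p₀ = P(outcome | unexposed) = 126/1053 = 0.11966
Under exogeneity alone the bounds on PN are max{0,(p₁−p₀)/p₁} ≤ PN ≤ min{1,(1−p₀)/p₁}.
  lower = (p₁ − p₀)/p₁ = 0.48091 / 0.60057 ≈ 0.8008
  upper = min{1, (1 − p₀)/p₁} = 0.88034 / 0.60057 ≈ 1.4658 → capped at 1

0.801 ≤ PN ≤ 1.000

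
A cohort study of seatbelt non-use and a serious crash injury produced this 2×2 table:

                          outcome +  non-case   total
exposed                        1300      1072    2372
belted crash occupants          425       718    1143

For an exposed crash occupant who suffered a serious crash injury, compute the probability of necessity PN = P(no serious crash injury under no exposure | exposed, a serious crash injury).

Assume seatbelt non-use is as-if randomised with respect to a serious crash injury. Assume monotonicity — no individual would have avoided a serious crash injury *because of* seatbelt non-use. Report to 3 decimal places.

p₁ = P(outcome | exposed) = 1300/2372 = 0.54806
p₀ = P(outcome | unexposed) = 425/1143 = 0.37183
Under exogeneity and monotonicity, PN = (p₁ − p₀) / p₁.
PN = (0.54806 − 0.37183) / 0.54806 = 0.17623 / 0.54806 ≈ 0.3216

PN ≈ 0.322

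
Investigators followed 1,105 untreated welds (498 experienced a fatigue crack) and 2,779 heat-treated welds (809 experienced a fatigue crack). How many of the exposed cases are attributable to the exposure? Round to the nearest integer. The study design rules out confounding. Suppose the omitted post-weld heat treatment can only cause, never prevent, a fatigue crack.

p₁ = P(outcome | exposed) = 498/1105 = 0.45068
p₀ = P(outcome | unexposed) = 809/2779 = 0.29111
PN = (p₁ − p₀)/p₁ = (0.45068 − 0.29111) / 0.45068 ≈ 0.35406.
Attributable cases ≈ PN × (exposed cases) = 0.35406 × 498 ≈ 176.32.

about 176 cases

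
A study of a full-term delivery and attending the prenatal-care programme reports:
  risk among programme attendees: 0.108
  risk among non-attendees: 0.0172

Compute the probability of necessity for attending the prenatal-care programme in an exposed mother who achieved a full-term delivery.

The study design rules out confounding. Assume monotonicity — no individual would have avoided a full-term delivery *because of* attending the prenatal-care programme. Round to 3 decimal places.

Let p₁ = 0.108, p₀ = 0.0172.
Under exogeneity and monotonicity, PN = (p₁ − p₀) / p₁.
PN = (0.108 − 0.0172) / 0.108 = 0.0908 / 0.108 ≈ 0.8407

PN ≈ 0.841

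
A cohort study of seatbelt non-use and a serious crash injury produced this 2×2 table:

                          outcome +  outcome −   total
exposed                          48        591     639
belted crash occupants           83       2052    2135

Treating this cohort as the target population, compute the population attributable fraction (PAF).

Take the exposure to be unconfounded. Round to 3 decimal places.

PAF ≈ 0.177

p₁ = P(outcome | exposed) = 48/639 = 0.075117
p₀ = P(outcome | unexposed) = 83/2135 = 0.038876
Exposure prevalence π = 639/2774 = 0.23035; overall risk P(Y=1) = 0.047224.
Under exogeneity, PAF = [P(Y=1) − p₀]/P(Y=1).
PAF = (0.047224 − 0.038876) / 0.047224 ≈ 0.1768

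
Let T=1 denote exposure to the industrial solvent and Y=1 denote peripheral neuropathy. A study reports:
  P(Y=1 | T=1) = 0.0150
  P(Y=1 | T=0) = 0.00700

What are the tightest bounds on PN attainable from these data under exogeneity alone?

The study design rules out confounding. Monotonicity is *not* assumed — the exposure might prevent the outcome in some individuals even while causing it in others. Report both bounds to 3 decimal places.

0.533 ≤ PN ≤ 1.000

Let p₁ = 0.015, p₀ = 0.007.
Under exogeneity alone the bounds on PN are max{0,(p₁−p₀)/p₁} ≤ PN ≤ min{1,(1−p₀)/p₁}.
  lower = (p₁ − p₀)/p₁ = 0.008 / 0.015 ≈ 0.5333
  upper = min{1, (1 − p₀)/p₁} = 0.993 / 0.015 ≈ 66.2000 → capped at 1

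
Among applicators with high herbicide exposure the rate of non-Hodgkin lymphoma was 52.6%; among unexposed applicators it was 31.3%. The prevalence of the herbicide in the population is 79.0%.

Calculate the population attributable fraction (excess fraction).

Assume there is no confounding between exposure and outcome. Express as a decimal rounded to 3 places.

p₁ = 0.526, p₀ = 0.313.
Overall risk P(Y=1) = π·p₁ + (1−π)·p₀ = 0.79×0.526 + 0.21×0.313 = 0.48127.
Under exogeneity, PAF = [P(Y=1) − p₀] / P(Y=1).
PAF = (0.48127 − 0.313) / 0.48127 ≈ 0.3496

PAF ≈ 0.350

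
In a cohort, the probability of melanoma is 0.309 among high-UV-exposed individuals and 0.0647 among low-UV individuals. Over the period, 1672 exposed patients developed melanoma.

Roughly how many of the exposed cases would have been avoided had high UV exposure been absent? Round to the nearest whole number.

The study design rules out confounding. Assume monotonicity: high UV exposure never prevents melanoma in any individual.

about 1322 cases

Let p₁ = 0.309, p₀ = 0.0647.
PN = (p₁ − p₀)/p₁ = (0.309 − 0.0647) / 0.309 ≈ 0.79061.
Attributable cases ≈ PN × (exposed cases) = 0.79061 × 1672 ≈ 1321.91.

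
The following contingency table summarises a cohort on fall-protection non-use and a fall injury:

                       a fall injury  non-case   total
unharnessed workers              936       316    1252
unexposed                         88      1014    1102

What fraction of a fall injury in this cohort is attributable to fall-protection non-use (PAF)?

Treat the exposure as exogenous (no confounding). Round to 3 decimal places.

PAF ≈ 0.816

p₁ = P(outcome | exposed) = 936/1252 = 0.7476
p₀ = P(outcome | unexposed) = 88/1102 = 0.079855
Exposure prevalence π = 1252/2354 = 0.53186; overall risk P(Y=1) = 0.435.
Under exogeneity, PAF = [P(Y=1) − p₀]/P(Y=1).
PAF = (0.435 − 0.079855) / 0.435 ≈ 0.8164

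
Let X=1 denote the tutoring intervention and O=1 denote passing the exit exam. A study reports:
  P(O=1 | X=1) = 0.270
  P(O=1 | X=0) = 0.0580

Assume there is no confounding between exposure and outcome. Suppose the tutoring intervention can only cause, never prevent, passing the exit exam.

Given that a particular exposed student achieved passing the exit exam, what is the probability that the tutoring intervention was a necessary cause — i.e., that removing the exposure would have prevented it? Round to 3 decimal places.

PN ≈ 0.785

Let p₁ = 0.27, p₀ = 0.058.
Under exogeneity and monotonicity, PN = (p₁ − p₀) / p₁.
PN = (0.27 − 0.058) / 0.27 = 0.212 / 0.27 ≈ 0.7852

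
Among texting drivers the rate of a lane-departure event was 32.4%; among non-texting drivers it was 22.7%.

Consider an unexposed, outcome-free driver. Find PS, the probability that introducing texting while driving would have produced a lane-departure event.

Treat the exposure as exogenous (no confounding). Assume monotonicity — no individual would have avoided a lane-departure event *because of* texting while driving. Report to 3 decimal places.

p₁ = 0.324, p₀ = 0.227.
Under exogeneity and monotonicity, PS = (p₁ − p₀) / (1 − p₀).
PS = (0.324 − 0.227) / (1 − 0.227) = 0.097 / 0.773 ≈ 0.1255

PS ≈ 0.125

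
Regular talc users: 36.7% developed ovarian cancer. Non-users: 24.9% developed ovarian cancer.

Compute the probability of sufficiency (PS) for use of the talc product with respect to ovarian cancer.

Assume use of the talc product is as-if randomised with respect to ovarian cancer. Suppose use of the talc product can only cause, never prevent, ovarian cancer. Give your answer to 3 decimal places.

p₁ = 0.367, p₀ = 0.249.
Under exogeneity and monotonicity, PS = (p₁ − p₀) / (1 − p₀).
PS = (0.367 − 0.249) / (1 − 0.249) = 0.118 / 0.751 ≈ 0.1571

PS ≈ 0.157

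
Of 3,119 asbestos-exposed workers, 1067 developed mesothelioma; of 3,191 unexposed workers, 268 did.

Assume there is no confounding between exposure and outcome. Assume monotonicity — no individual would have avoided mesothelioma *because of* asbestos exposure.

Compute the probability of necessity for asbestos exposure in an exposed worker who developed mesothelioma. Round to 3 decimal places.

PN ≈ 0.754

p₁ = P(outcome | exposed) = 1067/3119 = 0.3421
p₀ = P(outcome | unexposed) = 268/3191 = 0.083986
Under exogeneity and monotonicity, PN = (p₁ − p₀) / p₁.
PN = (0.3421 − 0.083986) / 0.3421 = 0.25811 / 0.3421 ≈ 0.7545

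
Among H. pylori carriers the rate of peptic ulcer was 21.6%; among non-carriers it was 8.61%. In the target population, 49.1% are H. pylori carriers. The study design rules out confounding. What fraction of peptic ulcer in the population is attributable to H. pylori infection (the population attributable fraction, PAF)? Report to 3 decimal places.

PAF ≈ 0.426

p₁ = 0.216, p₀ = 0.0861.
Overall risk P(Y=1) = π·p₁ + (1−π)·p₀ = 0.491×0.216 + 0.509×0.0861 = 0.14988.
Under exogeneity, PAF = [P(Y=1) − p₀] / P(Y=1).
PAF = (0.14988 − 0.0861) / 0.14988 ≈ 0.4255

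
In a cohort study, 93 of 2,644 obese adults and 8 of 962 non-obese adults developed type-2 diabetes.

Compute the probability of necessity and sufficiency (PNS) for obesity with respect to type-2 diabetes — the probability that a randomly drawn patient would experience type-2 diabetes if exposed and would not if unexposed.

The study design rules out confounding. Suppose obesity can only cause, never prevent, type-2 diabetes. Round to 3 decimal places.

p₁ = P(outcome | exposed) = 93/2644 = 0.035174
p₀ = P(outcome | unexposed) = 8/962 = 0.008316
Under exogeneity and monotonicity, PNS = p₁ − p₀.
PNS = 0.035174 − 0.008316 = 0.026858

PNS ≈ 0.027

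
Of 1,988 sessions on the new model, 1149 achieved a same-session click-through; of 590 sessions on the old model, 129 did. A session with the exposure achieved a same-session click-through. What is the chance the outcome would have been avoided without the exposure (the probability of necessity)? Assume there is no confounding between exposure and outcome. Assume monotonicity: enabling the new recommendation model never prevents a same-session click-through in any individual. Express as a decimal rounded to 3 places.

PN ≈ 0.622

p₁ = P(outcome | exposed) = 1149/1988 = 0.57797
p₀ = P(outcome | unexposed) = 129/590 = 0.21864
Under exogeneity and monotonicity, PN = (p₁ − p₀) / p₁.
PN = (0.57797 − 0.21864) / 0.57797 = 0.35932 / 0.57797 ≈ 0.6217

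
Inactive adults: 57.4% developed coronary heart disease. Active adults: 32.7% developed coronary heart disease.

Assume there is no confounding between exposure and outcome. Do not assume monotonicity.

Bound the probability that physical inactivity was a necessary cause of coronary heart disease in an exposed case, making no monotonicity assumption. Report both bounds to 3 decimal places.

p₁ = 0.574, p₀ = 0.327.
Under exogeneity alone the bounds on PN are max{0,(p₁−p₀)/p₁} ≤ PN ≤ min{1,(1−p₀)/p₁}.
  lower = (p₁ − p₀)/p₁ = 0.247 / 0.574 ≈ 0.4303
  upper = min{1, (1 − p₀)/p₁} = 0.673 / 0.574 ≈ 1.1725 → capped at 1

0.430 ≤ PN ≤ 1.000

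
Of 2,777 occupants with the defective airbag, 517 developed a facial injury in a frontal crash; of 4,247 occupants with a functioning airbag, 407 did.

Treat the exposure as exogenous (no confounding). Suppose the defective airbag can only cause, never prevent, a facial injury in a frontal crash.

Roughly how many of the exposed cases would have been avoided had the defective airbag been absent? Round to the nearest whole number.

p₁ = P(outcome | exposed) = 517/2777 = 0.18617
p₀ = P(outcome | unexposed) = 407/4247 = 0.095832
PN = (p₁ − p₀)/p₁ = (0.18617 − 0.095832) / 0.18617 ≈ 0.48525.
Attributable cases ≈ PN × (exposed cases) = 0.48525 × 517 ≈ 250.87.

about 251 cases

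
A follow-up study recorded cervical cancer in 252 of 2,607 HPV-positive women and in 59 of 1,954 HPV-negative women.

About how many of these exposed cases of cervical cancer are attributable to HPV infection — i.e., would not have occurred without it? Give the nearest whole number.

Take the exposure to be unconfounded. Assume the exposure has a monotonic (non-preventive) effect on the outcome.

about 173 cases

p₁ = P(outcome | exposed) = 252/2607 = 0.096663
p₀ = P(outcome | unexposed) = 59/1954 = 0.030194
PN = (p₁ − p₀)/p₁ = (0.096663 − 0.030194) / 0.096663 ≈ 0.68763.
Attributable cases ≈ PN × (exposed cases) = 0.68763 × 252 ≈ 173.28.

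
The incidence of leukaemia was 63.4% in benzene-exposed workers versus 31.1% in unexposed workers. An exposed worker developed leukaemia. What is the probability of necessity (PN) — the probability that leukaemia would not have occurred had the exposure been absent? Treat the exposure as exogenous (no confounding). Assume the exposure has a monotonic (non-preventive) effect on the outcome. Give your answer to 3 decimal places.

p₁ = 0.634, p₀ = 0.311.
Under exogeneity and monotonicity, PN = (p₁ − p₀) / p₁.
PN = (0.634 − 0.311) / 0.634 = 0.323 / 0.634 ≈ 0.5095

PN ≈ 0.509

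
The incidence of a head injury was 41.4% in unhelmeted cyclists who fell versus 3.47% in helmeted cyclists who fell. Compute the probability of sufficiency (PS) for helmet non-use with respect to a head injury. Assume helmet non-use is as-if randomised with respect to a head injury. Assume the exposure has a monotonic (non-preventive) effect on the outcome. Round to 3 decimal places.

p₁ = 0.414, p₀ = 0.0347.
Under exogeneity and monotonicity, PS = (p₁ − p₀) / (1 − p₀).
PS = (0.414 − 0.0347) / (1 − 0.0347) = 0.3793 / 0.9653 ≈ 0.3929

PS ≈ 0.393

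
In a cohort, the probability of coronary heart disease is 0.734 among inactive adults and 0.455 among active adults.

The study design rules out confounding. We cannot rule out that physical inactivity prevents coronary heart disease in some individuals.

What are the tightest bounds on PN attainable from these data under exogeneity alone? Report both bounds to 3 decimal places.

0.380 ≤ PN ≤ 0.743

Let p₁ = 0.734, p₀ = 0.455.
Under exogeneity alone the bounds on PN are max{0,(p₁−p₀)/p₁} ≤ PN ≤ min{1,(1−p₀)/p₁}.
  lower = (p₁ − p₀)/p₁ = 0.279 / 0.734 ≈ 0.3801
  upper = min{1, (1 − p₀)/p₁} = 0.545 / 0.734 ≈ 0.7425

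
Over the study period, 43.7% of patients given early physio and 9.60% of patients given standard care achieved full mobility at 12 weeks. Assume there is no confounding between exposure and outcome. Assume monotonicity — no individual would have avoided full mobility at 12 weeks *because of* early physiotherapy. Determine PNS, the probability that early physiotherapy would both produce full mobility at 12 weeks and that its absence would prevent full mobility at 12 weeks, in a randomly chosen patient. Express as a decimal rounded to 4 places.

p₁ = 0.437, p₀ = 0.096.
Under exogeneity and monotonicity, PNS = p₁ − p₀.
PNS = 0.437 − 0.096 = 0.341

PNS ≈ 0.3410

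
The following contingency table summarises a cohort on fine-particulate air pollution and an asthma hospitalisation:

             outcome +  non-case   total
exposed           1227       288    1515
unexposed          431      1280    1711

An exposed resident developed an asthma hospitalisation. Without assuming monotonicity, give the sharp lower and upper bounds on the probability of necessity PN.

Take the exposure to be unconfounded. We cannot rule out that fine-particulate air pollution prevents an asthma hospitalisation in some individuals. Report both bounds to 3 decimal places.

0.689 ≤ PN ≤ 0.924

p₁ = P(outcome | exposed) = 1227/1515 = 0.8099
p₀ = P(outcome | unexposed) = 431/1711 = 0.2519
Under exogeneity alone the bounds on PN are max{0,(p₁−p₀)/p₁} ≤ PN ≤ min{1,(1−p₀)/p₁}.
  lower = (p₁ − p₀)/p₁ = 0.558 / 0.8099 ≈ 0.6890
  upper = min{1, (1 − p₀)/p₁} = 0.7481 / 0.8099 ≈ 0.9237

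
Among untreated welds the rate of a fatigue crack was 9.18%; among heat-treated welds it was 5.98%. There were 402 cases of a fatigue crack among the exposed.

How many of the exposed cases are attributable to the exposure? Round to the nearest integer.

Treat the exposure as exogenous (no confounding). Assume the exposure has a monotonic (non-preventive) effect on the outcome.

about 140 cases

p₁ = 0.0918, p₀ = 0.0598.
PN = (p₁ − p₀)/p₁ = (0.0918 − 0.0598) / 0.0918 ≈ 0.34858.
Attributable cases ≈ PN × (exposed cases) = 0.34858 × 402 ≈ 140.13.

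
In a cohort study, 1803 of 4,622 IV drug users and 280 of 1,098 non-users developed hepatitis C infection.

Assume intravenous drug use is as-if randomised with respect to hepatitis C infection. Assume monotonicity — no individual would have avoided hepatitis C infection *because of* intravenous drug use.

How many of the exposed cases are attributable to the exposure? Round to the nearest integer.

about 624 cases

p₁ = P(outcome | exposed) = 1803/4622 = 0.39009
p₀ = P(outcome | unexposed) = 280/1098 = 0.25501
PN = (p₁ − p₀)/p₁ = (0.39009 − 0.25501) / 0.39009 ≈ 0.34628.
Attributable cases ≈ PN × (exposed cases) = 0.34628 × 1803 ≈ 624.35.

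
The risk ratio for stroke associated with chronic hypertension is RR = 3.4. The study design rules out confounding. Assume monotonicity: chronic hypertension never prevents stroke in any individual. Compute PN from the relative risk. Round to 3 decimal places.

Under exogeneity and monotonicity, PN = (RR − 1) / RR = 1 − 1/RR.
PN = (3.4 − 1) / 3.4 = 2.4 / 3.4 ≈ 0.7059

PN ≈ 0.706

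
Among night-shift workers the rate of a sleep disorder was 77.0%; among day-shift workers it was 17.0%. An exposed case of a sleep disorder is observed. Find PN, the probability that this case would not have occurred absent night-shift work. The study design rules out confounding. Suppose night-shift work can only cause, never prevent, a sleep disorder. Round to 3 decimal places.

p₁ = 0.77, p₀ = 0.17.
Under exogeneity and monotonicity, PN = (p₁ − p₀) / p₁.
PN = (0.77 − 0.17) / 0.77 = 0.6 / 0.77 ≈ 0.7792

PN ≈ 0.779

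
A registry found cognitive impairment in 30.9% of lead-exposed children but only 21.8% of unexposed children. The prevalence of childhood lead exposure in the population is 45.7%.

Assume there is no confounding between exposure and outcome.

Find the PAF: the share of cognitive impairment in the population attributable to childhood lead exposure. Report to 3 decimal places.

p₁ = 0.309, p₀ = 0.218.
Overall risk P(Y=1) = π·p₁ + (1−π)·p₀ = 0.457×0.309 + 0.543×0.218 = 0.25959.
Under exogeneity, PAF = [P(Y=1) − p₀] / P(Y=1).
PAF = (0.25959 − 0.218) / 0.25959 ≈ 0.1602

PAF ≈ 0.160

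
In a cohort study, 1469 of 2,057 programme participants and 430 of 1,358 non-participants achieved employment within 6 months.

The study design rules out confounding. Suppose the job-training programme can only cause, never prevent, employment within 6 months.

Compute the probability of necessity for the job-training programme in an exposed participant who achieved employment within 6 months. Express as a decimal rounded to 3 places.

PN ≈ 0.557

p₁ = P(outcome | exposed) = 1469/2057 = 0.71415
p₀ = P(outcome | unexposed) = 430/1358 = 0.31664
Under exogeneity and monotonicity, PN = (p₁ − p₀) / p₁.
PN = (0.71415 − 0.31664) / 0.71415 = 0.3975 / 0.71415 ≈ 0.5566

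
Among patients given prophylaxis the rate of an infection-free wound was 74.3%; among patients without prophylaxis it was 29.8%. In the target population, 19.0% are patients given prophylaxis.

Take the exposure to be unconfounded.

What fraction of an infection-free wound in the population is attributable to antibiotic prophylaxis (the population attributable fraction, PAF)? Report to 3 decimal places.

PAF ≈ 0.221

p₁ = 0.743, p₀ = 0.298.
Overall risk P(Y=1) = π·p₁ + (1−π)·p₀ = 0.19×0.743 + 0.81×0.298 = 0.38255.
Under exogeneity, PAF = [P(Y=1) − p₀] / P(Y=1).
PAF = (0.38255 − 0.298) / 0.38255 ≈ 0.2210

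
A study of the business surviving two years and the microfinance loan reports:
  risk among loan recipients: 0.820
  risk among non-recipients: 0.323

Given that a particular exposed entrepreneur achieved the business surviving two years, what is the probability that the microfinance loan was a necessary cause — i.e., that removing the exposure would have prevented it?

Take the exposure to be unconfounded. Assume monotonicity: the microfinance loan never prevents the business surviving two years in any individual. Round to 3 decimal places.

PN ≈ 0.606

Let p₁ = 0.82, p₀ = 0.323.
Under exogeneity and monotonicity, PN = (p₁ − p₀) / p₁.
PN = (0.82 − 0.323) / 0.82 = 0.497 / 0.82 ≈ 0.6061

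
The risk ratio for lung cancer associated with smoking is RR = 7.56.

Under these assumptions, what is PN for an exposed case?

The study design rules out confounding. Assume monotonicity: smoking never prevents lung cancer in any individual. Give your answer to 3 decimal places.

PN ≈ 0.868

Under exogeneity and monotonicity, PN = (RR − 1) / RR = 1 − 1/RR.
PN = (7.56 − 1) / 7.56 = 6.56 / 7.56 ≈ 0.8677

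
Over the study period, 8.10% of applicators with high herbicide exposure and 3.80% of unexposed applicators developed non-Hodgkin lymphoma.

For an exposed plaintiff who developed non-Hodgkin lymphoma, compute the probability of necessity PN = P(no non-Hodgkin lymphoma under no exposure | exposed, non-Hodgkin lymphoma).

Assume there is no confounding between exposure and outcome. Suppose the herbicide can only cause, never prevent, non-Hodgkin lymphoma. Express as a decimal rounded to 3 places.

p₁ = 0.081, p₀ = 0.038.
Under exogeneity and monotonicity, PN = (p₁ − p₀) / p₁.
PN = (0.081 − 0.038) / 0.081 = 0.043 / 0.081 ≈ 0.5309

PN ≈ 0.531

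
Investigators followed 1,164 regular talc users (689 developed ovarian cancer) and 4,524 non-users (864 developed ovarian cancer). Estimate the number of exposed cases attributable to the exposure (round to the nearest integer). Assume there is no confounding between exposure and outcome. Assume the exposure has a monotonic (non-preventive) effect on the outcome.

p₁ = P(outcome | exposed) = 689/1164 = 0.59192
p₀ = P(outcome | unexposed) = 864/4524 = 0.19098
PN = (p₁ − p₀)/p₁ = (0.59192 − 0.19098) / 0.59192 ≈ 0.67736.
Attributable cases ≈ PN × (exposed cases) = 0.67736 × 689 ≈ 466.70.

about 467 cases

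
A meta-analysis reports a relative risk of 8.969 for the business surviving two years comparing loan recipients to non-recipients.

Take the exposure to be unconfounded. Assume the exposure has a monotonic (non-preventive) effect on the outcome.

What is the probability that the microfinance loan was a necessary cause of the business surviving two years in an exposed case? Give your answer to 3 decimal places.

Under exogeneity and monotonicity, PN = (RR − 1) / RR = 1 − 1/RR.
PN = (8.969 − 1) / 8.969 = 7.969 / 8.969 ≈ 0.8885

PN ≈ 0.889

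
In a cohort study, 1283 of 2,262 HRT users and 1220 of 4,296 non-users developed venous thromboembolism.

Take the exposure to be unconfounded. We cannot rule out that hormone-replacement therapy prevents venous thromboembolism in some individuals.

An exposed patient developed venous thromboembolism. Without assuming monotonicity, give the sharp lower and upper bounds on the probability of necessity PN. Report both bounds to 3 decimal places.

p₁ = P(outcome | exposed) = 1283/2262 = 0.5672
p₀ = P(outcome | unexposed) = 1220/4296 = 0.28399
Under exogeneity alone the bounds on PN are max{0,(p₁−p₀)/p₁} ≤ PN ≤ min{1,(1−p₀)/p₁}.
  lower = (p₁ − p₀)/p₁ = 0.28321 / 0.5672 ≈ 0.4993
  upper = min{1, (1 − p₀)/p₁} = 0.71601 / 0.5672 ≈ 1.2624 → capped at 1

0.499 ≤ PN ≤ 1.000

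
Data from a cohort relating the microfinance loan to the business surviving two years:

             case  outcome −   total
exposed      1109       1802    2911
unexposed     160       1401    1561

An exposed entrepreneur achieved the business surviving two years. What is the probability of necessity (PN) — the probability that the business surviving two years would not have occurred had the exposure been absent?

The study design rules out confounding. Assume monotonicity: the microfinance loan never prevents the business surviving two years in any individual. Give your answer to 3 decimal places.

PN ≈ 0.731

p₁ = P(outcome | exposed) = 1109/2911 = 0.38097
p₀ = P(outcome | unexposed) = 160/1561 = 0.1025
Under exogeneity and monotonicity, PN = (p₁ − p₀)/p₁.
PN = (0.38097 − 0.1025) / 0.38097 ≈ 0.7310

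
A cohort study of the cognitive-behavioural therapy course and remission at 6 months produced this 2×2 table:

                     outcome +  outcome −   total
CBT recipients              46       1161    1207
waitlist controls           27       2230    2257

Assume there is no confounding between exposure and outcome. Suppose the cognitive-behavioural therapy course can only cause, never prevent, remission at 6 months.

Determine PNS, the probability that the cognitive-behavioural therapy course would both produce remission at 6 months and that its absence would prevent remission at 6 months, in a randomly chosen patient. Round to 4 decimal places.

PNS ≈ 0.0261

p₁ = P(outcome | exposed) = 46/1207 = 0.038111
p₀ = P(outcome | unexposed) = 27/2257 = 0.011963
Under exogeneity and monotonicity, PNS = p₁ − p₀.
PNS = 0.038111 − 0.011963 = 0.026148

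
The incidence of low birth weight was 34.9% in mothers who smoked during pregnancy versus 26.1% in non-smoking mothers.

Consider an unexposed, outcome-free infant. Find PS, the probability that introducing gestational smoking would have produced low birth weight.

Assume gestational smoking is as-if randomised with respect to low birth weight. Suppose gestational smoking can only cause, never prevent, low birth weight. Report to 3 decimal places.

p₁ = 0.349, p₀ = 0.261.
Under exogeneity and monotonicity, PS = (p₁ − p₀) / (1 − p₀).
PS = (0.349 − 0.261) / (1 − 0.261) = 0.088 / 0.739 ≈ 0.1191

PS ≈ 0.119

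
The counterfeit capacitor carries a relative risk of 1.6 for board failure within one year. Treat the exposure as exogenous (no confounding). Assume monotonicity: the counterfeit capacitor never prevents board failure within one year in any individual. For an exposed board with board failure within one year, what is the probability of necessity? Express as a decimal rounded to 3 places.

PN ≈ 0.375

Under exogeneity and monotonicity, PN = (RR − 1) / RR = 1 − 1/RR.
PN = (1.6 − 1) / 1.6 = 0.6 / 1.6 ≈ 0.3750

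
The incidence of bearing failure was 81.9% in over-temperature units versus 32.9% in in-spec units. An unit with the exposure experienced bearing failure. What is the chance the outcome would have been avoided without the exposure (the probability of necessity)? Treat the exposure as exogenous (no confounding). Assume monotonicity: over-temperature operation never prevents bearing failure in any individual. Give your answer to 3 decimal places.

PN ≈ 0.598

p₁ = 0.819, p₀ = 0.329.
Under exogeneity and monotonicity, PN = (p₁ − p₀) / p₁.
PN = (0.819 − 0.329) / 0.819 = 0.49 / 0.819 ≈ 0.5983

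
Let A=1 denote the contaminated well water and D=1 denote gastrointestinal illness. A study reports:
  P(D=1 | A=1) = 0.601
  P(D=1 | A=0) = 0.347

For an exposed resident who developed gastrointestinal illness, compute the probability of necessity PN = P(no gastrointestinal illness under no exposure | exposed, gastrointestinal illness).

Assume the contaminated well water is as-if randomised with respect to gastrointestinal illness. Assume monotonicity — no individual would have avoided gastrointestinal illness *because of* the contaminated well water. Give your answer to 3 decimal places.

PN ≈ 0.423

Let p₁ = 0.601, p₀ = 0.347.
Under exogeneity and monotonicity, PN = (p₁ − p₀) / p₁.
PN = (0.601 − 0.347) / 0.601 = 0.254 / 0.601 ≈ 0.4226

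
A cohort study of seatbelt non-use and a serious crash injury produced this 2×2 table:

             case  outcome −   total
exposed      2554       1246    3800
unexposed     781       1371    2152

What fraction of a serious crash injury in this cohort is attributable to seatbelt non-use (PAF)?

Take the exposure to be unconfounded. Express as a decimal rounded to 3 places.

p₁ = P(outcome | exposed) = 2554/3800 = 0.67211
p₀ = P(outcome | unexposed) = 781/2152 = 0.36292
Exposure prevalence π = 3800/5952 = 0.63844; overall risk P(Y=1) = 0.56032.
Under exogeneity, PAF = [P(Y=1) − p₀]/P(Y=1).
PAF = (0.56032 − 0.36292) / 0.56032 ≈ 0.3523

PAF ≈ 0.352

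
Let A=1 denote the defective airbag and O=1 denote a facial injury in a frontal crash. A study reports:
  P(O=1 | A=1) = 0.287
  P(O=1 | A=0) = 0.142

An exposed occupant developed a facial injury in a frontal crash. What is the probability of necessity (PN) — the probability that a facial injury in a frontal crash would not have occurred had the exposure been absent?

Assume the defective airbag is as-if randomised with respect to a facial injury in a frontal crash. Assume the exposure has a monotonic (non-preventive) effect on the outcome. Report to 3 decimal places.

PN ≈ 0.505

Let p₁ = 0.287, p₀ = 0.142.
Under exogeneity and monotonicity, PN = (p₁ − p₀) / p₁.
PN = (0.287 − 0.142) / 0.287 = 0.145 / 0.287 ≈ 0.5052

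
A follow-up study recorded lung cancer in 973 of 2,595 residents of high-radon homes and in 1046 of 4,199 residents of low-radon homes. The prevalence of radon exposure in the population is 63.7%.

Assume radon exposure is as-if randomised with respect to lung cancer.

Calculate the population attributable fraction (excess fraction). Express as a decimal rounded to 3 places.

p₁ = P(outcome | exposed) = 973/2595 = 0.37495
p₀ = P(outcome | unexposed) = 1046/4199 = 0.24911
Overall risk P(Y=1) = π·p₁ + (1−π)·p₀ = 0.637×0.37495 + 0.363×0.24911 = 0.32927.
Under exogeneity, PAF = [P(Y=1) − p₀] / P(Y=1).
PAF = (0.32927 − 0.24911) / 0.32927 ≈ 0.2435

PAF ≈ 0.243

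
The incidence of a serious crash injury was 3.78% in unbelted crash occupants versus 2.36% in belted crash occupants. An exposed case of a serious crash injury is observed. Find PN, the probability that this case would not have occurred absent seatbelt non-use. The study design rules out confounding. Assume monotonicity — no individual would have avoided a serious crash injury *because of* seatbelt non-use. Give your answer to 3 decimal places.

p₁ = 0.0378, p₀ = 0.0236.
Under exogeneity and monotonicity, PN = (p₁ − p₀) / p₁.
PN = (0.0378 − 0.0236) / 0.0378 = 0.0142 / 0.0378 ≈ 0.3757

PN ≈ 0.376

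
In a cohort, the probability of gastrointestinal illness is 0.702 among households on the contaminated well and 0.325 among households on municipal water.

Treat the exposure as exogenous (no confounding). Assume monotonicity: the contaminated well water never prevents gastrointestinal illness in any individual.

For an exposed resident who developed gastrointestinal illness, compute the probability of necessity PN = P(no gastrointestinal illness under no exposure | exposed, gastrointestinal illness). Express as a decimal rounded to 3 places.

PN ≈ 0.537

Let p₁ = 0.702, p₀ = 0.325.
Under exogeneity and monotonicity, PN = (p₁ − p₀) / p₁.
PN = (0.702 − 0.325) / 0.702 = 0.377 / 0.702 ≈ 0.5370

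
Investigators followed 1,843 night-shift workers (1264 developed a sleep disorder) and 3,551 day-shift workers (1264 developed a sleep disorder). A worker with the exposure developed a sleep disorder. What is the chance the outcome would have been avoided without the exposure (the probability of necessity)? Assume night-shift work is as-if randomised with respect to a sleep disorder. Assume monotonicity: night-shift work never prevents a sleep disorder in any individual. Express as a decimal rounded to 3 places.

p₁ = P(outcome | exposed) = 1264/1843 = 0.68584
p₀ = P(outcome | unexposed) = 1264/3551 = 0.35596
Under exogeneity and monotonicity, PN = (p₁ − p₀) / p₁.
PN = (0.68584 − 0.35596) / 0.68584 = 0.32988 / 0.68584 ≈ 0.4810

PN ≈ 0.481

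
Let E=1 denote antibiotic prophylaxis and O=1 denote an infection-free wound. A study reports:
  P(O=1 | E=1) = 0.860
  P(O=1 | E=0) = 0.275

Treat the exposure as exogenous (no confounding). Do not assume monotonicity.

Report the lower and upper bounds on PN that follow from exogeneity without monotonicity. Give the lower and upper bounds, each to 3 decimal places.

0.680 ≤ PN ≤ 0.843

Let p₁ = 0.86, p₀ = 0.275.
Under exogeneity alone the bounds on PN are max{0,(p₁−p₀)/p₁} ≤ PN ≤ min{1,(1−p₀)/p₁}.
  lower = (p₁ − p₀)/p₁ = 0.585 / 0.86 ≈ 0.6802
  upper = min{1, (1 − p₀)/p₁} = 0.725 / 0.86 ≈ 0.8430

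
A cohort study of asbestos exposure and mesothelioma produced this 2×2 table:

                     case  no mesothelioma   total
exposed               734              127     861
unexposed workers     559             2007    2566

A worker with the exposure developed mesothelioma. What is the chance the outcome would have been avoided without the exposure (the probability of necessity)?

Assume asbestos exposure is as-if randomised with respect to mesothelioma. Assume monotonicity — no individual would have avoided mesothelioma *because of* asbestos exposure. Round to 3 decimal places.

PN ≈ 0.744

p₁ = P(outcome | exposed) = 734/861 = 0.8525
p₀ = P(outcome | unexposed) = 559/2566 = 0.21785
Under exogeneity and monotonicity, PN = (p₁ − p₀)/p₁.
PN = (0.8525 − 0.21785) / 0.8525 ≈ 0.7445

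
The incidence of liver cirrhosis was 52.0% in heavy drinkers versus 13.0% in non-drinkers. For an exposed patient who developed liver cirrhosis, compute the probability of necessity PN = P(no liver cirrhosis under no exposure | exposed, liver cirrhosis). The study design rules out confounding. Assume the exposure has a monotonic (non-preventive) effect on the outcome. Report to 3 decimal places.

PN ≈ 0.750

p₁ = 0.52, p₀ = 0.13.
Under exogeneity and monotonicity, PN = (p₁ − p₀) / p₁.
PN = (0.52 − 0.13) / 0.52 = 0.39 / 0.52 ≈ 0.7500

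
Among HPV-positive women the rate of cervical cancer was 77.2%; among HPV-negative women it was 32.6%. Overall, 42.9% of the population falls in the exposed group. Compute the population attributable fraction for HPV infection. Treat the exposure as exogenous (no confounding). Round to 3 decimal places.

PAF ≈ 0.370

p₁ = 0.772, p₀ = 0.326.
Overall risk P(Y=1) = π·p₁ + (1−π)·p₀ = 0.429×0.772 + 0.571×0.326 = 0.51733.
Under exogeneity, PAF = [P(Y=1) − p₀] / P(Y=1).
PAF = (0.51733 − 0.326) / 0.51733 ≈ 0.3698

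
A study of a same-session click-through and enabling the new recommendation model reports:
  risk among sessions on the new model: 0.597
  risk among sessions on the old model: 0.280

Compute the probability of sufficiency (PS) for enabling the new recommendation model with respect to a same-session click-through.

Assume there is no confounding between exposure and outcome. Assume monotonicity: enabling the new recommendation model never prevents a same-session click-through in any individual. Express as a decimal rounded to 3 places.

Let p₁ = 0.597, p₀ = 0.28.
Under exogeneity and monotonicity, PS = (p₁ − p₀) / (1 − p₀).
PS = (0.597 − 0.28) / (1 − 0.28) = 0.317 / 0.72 ≈ 0.4403

PS ≈ 0.440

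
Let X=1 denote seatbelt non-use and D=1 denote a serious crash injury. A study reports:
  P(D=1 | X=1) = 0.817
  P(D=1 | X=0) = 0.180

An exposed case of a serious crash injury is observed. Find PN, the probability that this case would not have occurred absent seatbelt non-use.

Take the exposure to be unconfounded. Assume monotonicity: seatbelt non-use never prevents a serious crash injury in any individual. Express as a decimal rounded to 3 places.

Let p₁ = 0.817, p₀ = 0.18.
Under exogeneity and monotonicity, PN = (p₁ − p₀) / p₁.
PN = (0.817 − 0.18) / 0.817 = 0.637 / 0.817 ≈ 0.7797

PN ≈ 0.780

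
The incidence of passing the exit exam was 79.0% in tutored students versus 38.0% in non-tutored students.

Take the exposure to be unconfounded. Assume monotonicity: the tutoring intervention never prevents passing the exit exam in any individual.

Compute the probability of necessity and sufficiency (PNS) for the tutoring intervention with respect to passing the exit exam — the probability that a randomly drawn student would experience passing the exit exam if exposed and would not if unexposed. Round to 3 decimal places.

p₁ = 0.79, p₀ = 0.38.
Under exogeneity and monotonicity, PNS = p₁ − p₀.
PNS = 0.79 − 0.38 = 0.41

PNS ≈ 0.410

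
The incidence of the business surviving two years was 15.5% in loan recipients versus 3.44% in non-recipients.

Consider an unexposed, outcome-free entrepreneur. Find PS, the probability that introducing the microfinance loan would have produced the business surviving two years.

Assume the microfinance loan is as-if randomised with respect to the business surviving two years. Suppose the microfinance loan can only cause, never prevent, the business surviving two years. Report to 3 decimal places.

PS ≈ 0.125

p₁ = 0.155, p₀ = 0.0344.
Under exogeneity and monotonicity, PS = (p₁ − p₀) / (1 − p₀).
PS = (0.155 − 0.0344) / (1 − 0.0344) = 0.1206 / 0.9656 ≈ 0.1249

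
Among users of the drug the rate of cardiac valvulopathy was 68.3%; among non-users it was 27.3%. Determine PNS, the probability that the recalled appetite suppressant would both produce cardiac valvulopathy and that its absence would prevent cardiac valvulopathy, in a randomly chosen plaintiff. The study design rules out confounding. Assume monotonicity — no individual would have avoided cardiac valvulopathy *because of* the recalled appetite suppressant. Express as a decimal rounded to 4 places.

p₁ = 0.683, p₀ = 0.273.
Under exogeneity and monotonicity, PNS = p₁ − p₀.
PNS = 0.683 − 0.273 = 0.41

PNS ≈ 0.4100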